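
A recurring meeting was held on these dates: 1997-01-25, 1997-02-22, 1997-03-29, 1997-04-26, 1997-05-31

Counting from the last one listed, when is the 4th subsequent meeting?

All Saturdays; the gaps (28, 35, 28, 35) vary with month length.
This is the last Saturday of each month.
June 1997 ends with Saturday 1997-06-28.
Last Saturday of July 1997: 1997-07-26.
August 1997 ends with Saturday 1997-08-30.
September 1997 ends with Saturday 1997-09-27.

1997-09-27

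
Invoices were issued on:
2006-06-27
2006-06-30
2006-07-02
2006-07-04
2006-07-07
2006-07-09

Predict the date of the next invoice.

2006-07-11

The gap pattern 3, 2, 2, 3, 2 repeats every 3 events.
These are the Tuesdays, Fridays and Sundays of each week.
Next Tuesday: 2006-07-11.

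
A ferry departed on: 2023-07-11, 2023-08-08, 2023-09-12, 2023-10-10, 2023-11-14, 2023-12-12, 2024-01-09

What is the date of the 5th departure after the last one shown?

Gaps: 28, 35, 28, 35, 28, 28 days — a mix of 28 and 35. Every date is a Tuesday.
Each is the 2nd Tuesday of its month.
February 2024 — 2nd Tuesday is 2024-02-13.
2nd Tuesday of March 2024: 2024-03-12.
2nd Tuesday of April 2024: 2024-04-09.
May 2024 — 2nd Tuesday is 2024-05-14.
June 2024 — 2nd Tuesday is 2024-06-11.

2024-06-11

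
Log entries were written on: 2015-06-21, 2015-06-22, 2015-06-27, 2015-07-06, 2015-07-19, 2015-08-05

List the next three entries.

Gaps: 1, 5, 9, 13, 17 days — each gap is 4 larger than the previous one.
Next gap: 21 days. 2015-08-05 + 21 days = 2015-08-26.
Next gap: 25 days. 2015-08-26 + 25 days = 2015-09-20.
Next gap: 29 days. 2015-09-20 + 29 days = 2015-10-19.

2015-08-26, 2015-09-20, 2015-10-19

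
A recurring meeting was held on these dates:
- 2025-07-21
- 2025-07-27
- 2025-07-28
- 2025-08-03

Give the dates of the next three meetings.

2025-08-04, 2025-08-10, 2025-08-11

The gap pattern 6, 1, 6 repeats every 2 events.
These are the Mondays and Sundays of each week.
Next Monday: 2025-08-04.
The following Sunday is 2025-08-10.
The following Monday is 2025-08-11.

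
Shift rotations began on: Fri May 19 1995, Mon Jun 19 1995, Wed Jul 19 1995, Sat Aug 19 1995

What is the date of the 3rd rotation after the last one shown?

Sun Nov 19 1995

Each date is the 19th; the gaps (31, 30, 31) track the month lengths.
The rule is the 19th of each month.
September 1995: Tue Sep 19 1995.
Next: October 1995 → Thu Oct 19 1995.
Next: November 1995 → Sun Nov 19 1995.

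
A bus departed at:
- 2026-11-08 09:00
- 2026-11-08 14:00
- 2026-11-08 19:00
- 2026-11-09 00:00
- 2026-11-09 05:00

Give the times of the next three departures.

Gaps: 5, 5, 5, 5 hours — each event is 5 hours after the previous one.
2026-11-09 05:00 + 5 h = 2026-11-09 10:00.
2026-11-09 10:00 + 5 h = 2026-11-09 15:00.
2026-11-09 15:00 + 5 h = 2026-11-09 20:00.

2026-11-09 10:00, 2026-11-09 15:00, 2026-11-09 20:00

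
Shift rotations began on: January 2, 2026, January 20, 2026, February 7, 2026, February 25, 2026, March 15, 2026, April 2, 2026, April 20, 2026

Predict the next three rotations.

Every event comes 18 days after the last (18, 18, 18, 18, 18, 18).
April 20, 2026 + 18 days = May 8, 2026.
May 8, 2026 + 18 days = May 26, 2026.
May 26, 2026 + 18 days = June 13, 2026.

May 8, 2026; May 26, 2026; June 13, 2026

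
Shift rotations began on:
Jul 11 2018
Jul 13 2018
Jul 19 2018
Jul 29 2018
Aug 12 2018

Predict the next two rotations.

Aug 30 2018, Sep 21 2018

Gaps: 2, 6, 10, 14 days — each gap is 4 larger than the previous one.
Next gap: 18 days. Aug 12 2018 + 18 days = Aug 30 2018.
Next gap: 22 days. Aug 30 2018 + 22 days = Sep 21 2018.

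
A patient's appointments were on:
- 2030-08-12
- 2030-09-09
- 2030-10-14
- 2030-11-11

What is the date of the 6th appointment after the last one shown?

2031-05-12

All dates are Mondays, 28, 35, 28 days apart.
Specifically, the 2nd Monday of each month.
2nd Monday of December 2030: 2030-12-09.
2nd Monday of January 2031: 2031-01-13.
2nd Monday of February 2031: 2031-02-10.
March 2031 — 2nd Monday is 2031-03-10.
April 2031 — 2nd Monday is 2031-04-14.
May 2031 — 2nd Monday is 2031-05-12.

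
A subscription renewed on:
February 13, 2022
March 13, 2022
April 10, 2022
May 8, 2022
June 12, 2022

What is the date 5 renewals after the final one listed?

Gaps: 28, 28, 28, 35 days — a mix of 28 and 35. Every date is a Sunday.
Each is the 2nd Sunday of its month.
July 2022 — 2nd Sunday is July 10, 2022.
August 2022 — 2nd Sunday is August 14, 2022.
September 2022 — 2nd Sunday is September 11, 2022.
2nd Sunday of October 2022: October 9, 2022.
November 2022 — 2nd Sunday is November 13, 2022.

November 13, 2022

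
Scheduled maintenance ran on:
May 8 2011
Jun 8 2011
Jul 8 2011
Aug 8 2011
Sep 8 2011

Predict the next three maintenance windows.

Oct 8 2011, Nov 8 2011, Dec 8 2011

Gaps: 31, 30, 31, 31 days — not constant. Every event is on the 8th of the month.
Pattern: the 8th of each month.
Next: October 2011 → Oct 8 2011.
November 2011: Nov 8 2011.
December 2011: Dec 8 2011.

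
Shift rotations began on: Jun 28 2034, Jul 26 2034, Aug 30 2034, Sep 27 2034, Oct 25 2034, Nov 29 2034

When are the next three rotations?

Dec 27 2034, Jan 31 2035, Feb 28 2035

All Wednesdays; the gaps (28, 35, 28, 28, 35) vary with month length.
This is the last Wednesday of each month.
December 2034 ends with Wednesday Dec 27 2034.
Last Wednesday of January 2035: Jan 31 2035.
Last Wednesday of February 2035: Feb 28 2035.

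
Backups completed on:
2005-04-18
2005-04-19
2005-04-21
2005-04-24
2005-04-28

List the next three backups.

2005-05-03, 2005-05-09, 2005-05-16

Gaps: 1, 2, 3, 4 days — each gap is 1 larger than the previous one.
Next gap: 5 days. 2005-04-28 + 5 days = 2005-05-03.
Next gap: 6 days. 2005-05-03 + 6 days = 2005-05-09.
Next gap: 7 days. 2005-05-09 + 7 days = 2005-05-16.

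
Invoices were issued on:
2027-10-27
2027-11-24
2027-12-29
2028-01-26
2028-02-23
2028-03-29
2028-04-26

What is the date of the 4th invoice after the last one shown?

Every date is a Wednesday; gaps 28, 35, 28, 28, 35, 28 days.
Each is the last Wednesday of its month (at least one falls on the 29th or later, ruling out '4th Wednesday').
Last Wednesday of May 2028: 2028-05-31.
June 2028 ends with Wednesday 2028-06-28.
July 2028 ends with Wednesday 2028-07-26.
August 2028 ends with Wednesday 2028-08-30.

2028-08-30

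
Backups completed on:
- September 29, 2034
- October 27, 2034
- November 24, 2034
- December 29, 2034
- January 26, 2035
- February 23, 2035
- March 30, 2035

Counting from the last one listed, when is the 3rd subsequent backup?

June 29, 2035

These are Fridays with 28, 28, 35, 28, 28, 35-day gaps.
Each is the final Friday of its month — September 29, 2034 is past the 28th, so '4th Friday' doesn't fit.
April 2035 ends with Friday April 27, 2035.
May 2035 ends with Friday May 25, 2035.
June 2035 ends with Friday June 29, 2035.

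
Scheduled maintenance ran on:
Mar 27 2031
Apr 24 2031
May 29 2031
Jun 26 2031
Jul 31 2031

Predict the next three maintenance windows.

Aug 28 2031, Sep 25 2031, Oct 30 2031

Every date is a Thursday; gaps 28, 35, 28, 35 days.
Each is the last Thursday of its month (at least one falls on the 29th or later, ruling out '4th Thursday').
August 2031 ends with Thursday Aug 28 2031.
September 2031 ends with Thursday Sep 25 2031.
October 2031 ends with Thursday Oct 30 2031.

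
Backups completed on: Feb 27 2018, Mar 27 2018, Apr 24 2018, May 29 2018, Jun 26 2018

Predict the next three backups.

Jul 31 2018, Aug 28 2018, Sep 25 2018

All Tuesdays; the gaps (28, 28, 35, 28) vary with month length.
This is the last Tuesday of each month.
July 2018 ends with Tuesday Jul 31 2018.
Last Tuesday of August 2018: Aug 28 2018.
Last Tuesday of September 2018: Sep 25 2018.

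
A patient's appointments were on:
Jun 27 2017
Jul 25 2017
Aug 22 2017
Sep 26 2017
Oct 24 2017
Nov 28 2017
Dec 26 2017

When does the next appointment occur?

All dates are Tuesdays, 28, 28, 35, 28, 35, 28 days apart.
Specifically, the 4th Tuesday of each month.
January 2018 — 4th Tuesday is Jan 23 2018.

Jan 23 2018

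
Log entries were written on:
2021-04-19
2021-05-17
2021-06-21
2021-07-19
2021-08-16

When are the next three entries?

Gaps: 28, 35, 28, 28 days — a mix of 28 and 35. Every date is a Monday.
Each is the 3rd Monday of its month.
3rd Monday of September 2021: 2021-09-20.
October 2021 — 3rd Monday is 2021-10-18.
November 2021 — 3rd Monday is 2021-11-15.

2021-09-20, 2021-10-18, 2021-11-15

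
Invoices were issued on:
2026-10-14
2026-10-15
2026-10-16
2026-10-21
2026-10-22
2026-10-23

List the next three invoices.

Gaps: 1, 1, 5, 1, 1 days — not constant, but cyclic with period 3.
The events fall on every Wednesday, Thursday and Friday.
Next Wednesday: 2026-10-28.
Next Thursday: 2026-10-29.
The following Friday is 2026-10-30.

2026-10-28, 2026-10-29, 2026-10-30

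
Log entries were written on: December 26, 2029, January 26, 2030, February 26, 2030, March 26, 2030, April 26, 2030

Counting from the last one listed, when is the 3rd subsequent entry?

Each date is the 26th; the gaps (31, 31, 28, 31) track the month lengths.
The rule is the 26th of each month.
May 2030: May 26, 2030.
Next: June 2030 → June 26, 2030.
July 2030: July 26, 2030.

July 26, 2030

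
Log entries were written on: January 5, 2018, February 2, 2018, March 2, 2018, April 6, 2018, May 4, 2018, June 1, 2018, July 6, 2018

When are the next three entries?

August 3, 2018; September 7, 2018; October 5, 2018

Gaps: 28, 28, 35, 28, 28, 35 days — a mix of 28 and 35. Every date is a Friday.
Each is the 1st Friday of its month.
August 2018 — 1st Friday is August 3, 2018.
1st Friday of September 2018: September 7, 2018.
October 2018 — 1st Friday is October 5, 2018.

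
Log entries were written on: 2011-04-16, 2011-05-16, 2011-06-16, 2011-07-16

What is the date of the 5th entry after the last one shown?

2011-12-16

The day-of-month is always 16 (30, 31, 30 days between events).
So this recurs on the 16th of each month.
Next: August 2011 → 2011-08-16.
Next: September 2011 → 2011-09-16.
Next: October 2011 → 2011-10-16.
November 2011: 2011-11-16.
December 2011: 2011-12-16.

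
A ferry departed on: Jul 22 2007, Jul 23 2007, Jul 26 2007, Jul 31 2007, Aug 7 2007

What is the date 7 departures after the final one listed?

Nov 20 2007

Gaps: 1, 3, 5, 7 days — each gap is 2 larger than the previous one.
Next gap: 9 days. Aug 7 2007 + 9 days = Aug 16 2007.
Next gap: 11 days. Aug 16 2007 + 11 days = Aug 27 2007.
Next gap: 13 days. Aug 27 2007 + 13 days = Sep 9 2007.
Next gap: 15 days. Sep 9 2007 + 15 days = Sep 24 2007.
Next gap: 17 days. Sep 24 2007 + 17 days = Oct 11 2007.
Next gap: 19 days. Oct 11 2007 + 19 days = Oct 30 2007.
Next gap: 21 days. Oct 30 2007 + 21 days = Nov 20 2007.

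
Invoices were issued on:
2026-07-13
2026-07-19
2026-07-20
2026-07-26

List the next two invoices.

The gap pattern 6, 1, 6 repeats every 2 events.
These are the Mondays and Sundays of each week.
Next Monday: 2026-07-27.
The following Sunday is 2026-08-02.

2026-07-27, 2026-08-02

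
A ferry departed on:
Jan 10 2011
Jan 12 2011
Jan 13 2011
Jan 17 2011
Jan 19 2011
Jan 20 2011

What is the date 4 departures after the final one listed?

Gaps: 2, 1, 4, 2, 1 days — not constant, but cyclic with period 3.
The events fall on every Monday, Wednesday and Thursday.
The following Monday is Jan 24 2011.
The following Wednesday is Jan 26 2011.
Next Thursday: Jan 27 2011.
The following Monday is Jan 31 2011.

Jan 31 2011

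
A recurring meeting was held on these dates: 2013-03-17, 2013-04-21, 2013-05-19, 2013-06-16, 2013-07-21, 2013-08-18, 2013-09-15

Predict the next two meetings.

All dates are Sundays, 35, 28, 28, 35, 28, 28 days apart.
Specifically, the 3rd Sunday of each month.
October 2013 — 3rd Sunday is 2013-10-20.
November 2013 — 3rd Sunday is 2013-11-17.

2013-10-20, 2013-11-17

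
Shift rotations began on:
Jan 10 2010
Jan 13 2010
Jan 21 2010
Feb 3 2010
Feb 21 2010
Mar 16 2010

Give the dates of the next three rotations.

Apr 13 2010, May 16 2010, Jun 23 2010

Intervals are 3, 8, 13, 18, 23 days — an arithmetic progression with common difference 5.
Next gap: 28 days. Mar 16 2010 + 28 days = Apr 13 2010.
Next gap: 33 days. Apr 13 2010 + 33 days = May 16 2010.
Next gap: 38 days. May 16 2010 + 38 days = Jun 23 2010.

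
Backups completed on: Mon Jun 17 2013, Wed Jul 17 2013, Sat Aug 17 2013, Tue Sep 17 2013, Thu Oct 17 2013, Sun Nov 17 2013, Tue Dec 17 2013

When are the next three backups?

Fri Jan 17 2014, Mon Feb 17 2014, Mon Mar 17 2014

The day-of-month is always 17 (30, 31, 31, 30, 31, 30 days between events).
So this recurs on the 17th of each month.
January 2014: Fri Jan 17 2014.
February 2014: Mon Feb 17 2014.
March 2014: Mon Mar 17 2014.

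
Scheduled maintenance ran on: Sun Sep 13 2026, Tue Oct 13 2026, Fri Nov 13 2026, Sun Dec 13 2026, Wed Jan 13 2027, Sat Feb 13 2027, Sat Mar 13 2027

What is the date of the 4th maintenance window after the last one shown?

Tue Jul 13 2027

Gaps: 30, 31, 30, 31, 31, 28 days — not constant. Every event is on the 13th of the month.
Pattern: the 13th of each month.
Next: April 2027 → Tue Apr 13 2027.
Next: May 2027 → Thu May 13 2027.
June 2027: Sun Jun 13 2027.
Next: July 2027 → Tue Jul 13 2027.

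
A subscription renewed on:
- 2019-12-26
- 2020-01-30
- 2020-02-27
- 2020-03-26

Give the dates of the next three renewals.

All Thursdays; the gaps (35, 28, 28) vary with month length.
This is the last Thursday of each month.
April 2020 ends with Thursday 2020-04-30.
Last Thursday of May 2020: 2020-05-28.
Last Thursday of June 2020: 2020-06-25.

2020-04-30, 2020-05-28, 2020-06-25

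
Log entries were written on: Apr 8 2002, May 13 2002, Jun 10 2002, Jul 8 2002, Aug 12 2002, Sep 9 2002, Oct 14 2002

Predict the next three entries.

Nov 11 2002, Dec 9 2002, Jan 13 2003

Gaps: 35, 28, 28, 35, 28, 35 days — a mix of 28 and 35. Every date is a Monday.
Each is the 2nd Monday of its month.
2nd Monday of November 2002: Nov 11 2002.
December 2002 — 2nd Monday is Dec 9 2002.
January 2003 — 2nd Monday is Jan 13 2003.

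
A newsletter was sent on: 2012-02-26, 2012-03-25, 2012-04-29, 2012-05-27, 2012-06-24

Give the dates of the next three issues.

2012-07-29, 2012-08-26, 2012-09-30

These are Sundays with 28, 35, 28, 28-day gaps.
Each is the final Sunday of its month — 2012-04-29 is past the 28th, so '4th Sunday' doesn't fit.
July 2012 ends with Sunday 2012-07-29.
Last Sunday of August 2012: 2012-08-26.
September 2012 ends with Sunday 2012-09-30.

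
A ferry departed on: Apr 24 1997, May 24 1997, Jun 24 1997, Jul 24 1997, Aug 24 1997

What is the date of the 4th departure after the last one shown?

Each date is the 24th; the gaps (30, 31, 30, 31) track the month lengths.
The rule is the 24th of each month.
September 1997: Sep 24 1997.
Next: October 1997 → Oct 24 1997.
Next: November 1997 → Nov 24 1997.
Next: December 1997 → Dec 24 1997.

Dec 24 1997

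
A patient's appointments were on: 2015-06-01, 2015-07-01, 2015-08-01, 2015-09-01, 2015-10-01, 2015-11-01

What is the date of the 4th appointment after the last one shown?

Gaps: 30, 31, 31, 30, 31 days — not constant. Every event is on the 1st of the month.
Pattern: the 1st of each month.
December 2015: 2015-12-01.
Next: January 2016 → 2016-01-01.
Next: February 2016 → 2016-02-01.
March 2016: 2016-03-01.

2016-03-01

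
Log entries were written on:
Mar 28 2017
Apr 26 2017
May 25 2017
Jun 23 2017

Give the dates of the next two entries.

Jul 22 2017, Aug 20 2017

Gaps between consecutive events: 29, 29, 29 days — a constant 29-day interval.
Jun 23 2017 + 29 days = Jul 22 2017.
Jul 22 2017 + 29 days = Aug 20 2017.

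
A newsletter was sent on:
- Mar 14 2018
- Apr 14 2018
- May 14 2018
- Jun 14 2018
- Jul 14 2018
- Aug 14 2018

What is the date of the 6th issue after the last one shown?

The day-of-month is always 14 (31, 30, 31, 30, 31 days between events).
So this recurs on the 14th of each month.
Next: September 2018 → Sep 14 2018.
October 2018: Oct 14 2018.
Next: November 2018 → Nov 14 2018.
Next: December 2018 → Dec 14 2018.
Next: January 2019 → Jan 14 2019.
February 2019: Feb 14 2019.

Feb 14 2019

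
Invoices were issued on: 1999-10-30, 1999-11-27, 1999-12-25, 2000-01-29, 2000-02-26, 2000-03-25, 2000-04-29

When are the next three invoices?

All Saturdays; the gaps (28, 28, 35, 28, 28, 35) vary with month length.
This is the last Saturday of each month.
Last Saturday of May 2000: 2000-05-27.
Last Saturday of June 2000: 2000-06-24.
July 2000 ends with Saturday 2000-07-29.

2000-05-27, 2000-06-24, 2000-07-29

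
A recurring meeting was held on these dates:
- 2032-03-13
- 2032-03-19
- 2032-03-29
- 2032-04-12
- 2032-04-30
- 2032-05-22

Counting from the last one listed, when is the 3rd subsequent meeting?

2032-08-20

The spacing grows by 4 each time: 6, 10, 14, 18, 22 days.
Next gap: 26 days. 2032-05-22 + 26 days = 2032-06-17.
Next gap: 30 days. 2032-06-17 + 30 days = 2032-07-17.
Next gap: 34 days. 2032-07-17 + 34 days = 2032-08-20.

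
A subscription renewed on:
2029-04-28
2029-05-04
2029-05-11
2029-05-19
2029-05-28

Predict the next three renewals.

2029-06-07, 2029-06-18, 2029-06-30

Gaps: 6, 7, 8, 9 days — each gap is 1 larger than the previous one.
Next gap: 10 days. 2029-05-28 + 10 days = 2029-06-07.
Next gap: 11 days. 2029-06-07 + 11 days = 2029-06-18.
Next gap: 12 days. 2029-06-18 + 12 days = 2029-06-30.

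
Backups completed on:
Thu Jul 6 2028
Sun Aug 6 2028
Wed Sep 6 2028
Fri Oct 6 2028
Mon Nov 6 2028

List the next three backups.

Wed Dec 6 2028, Sat Jan 6 2029, Tue Feb 6 2029

Each date is the 6th; the gaps (31, 31, 30, 31) track the month lengths.
The rule is the 6th of each month.
December 2028: Wed Dec 6 2028.
January 2029: Sat Jan 6 2029.
Next: February 2029 → Tue Feb 6 2029.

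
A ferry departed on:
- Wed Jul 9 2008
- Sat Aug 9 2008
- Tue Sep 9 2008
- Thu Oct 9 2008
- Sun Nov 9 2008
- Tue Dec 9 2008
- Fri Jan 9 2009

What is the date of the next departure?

Mon Feb 9 2009

Each date is the 9th; the gaps (31, 31, 30, 31, 30, 31) track the month lengths.
The rule is the 9th of each month.
February 2009: Mon Feb 9 2009.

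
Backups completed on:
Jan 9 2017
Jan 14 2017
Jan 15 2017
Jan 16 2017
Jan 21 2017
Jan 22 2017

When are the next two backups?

Jan 23 2017, Jan 28 2017

The gap pattern 5, 1, 1, 5, 1 repeats every 3 events.
These are the Mondays, Saturdays and Sundays of each week.
Next Monday: Jan 23 2017.
The following Saturday is Jan 28 2017.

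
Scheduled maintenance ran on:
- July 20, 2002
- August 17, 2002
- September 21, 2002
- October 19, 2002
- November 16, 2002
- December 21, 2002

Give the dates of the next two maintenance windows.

These are Saturdays at 28- or 35-day spacing (28, 35, 28, 28, 35).
The pattern: 3rd Saturday of the month.
3rd Saturday of January 2003: January 18, 2003.
February 2003 — 3rd Saturday is February 15, 2003.

January 18, 2003; February 15, 2003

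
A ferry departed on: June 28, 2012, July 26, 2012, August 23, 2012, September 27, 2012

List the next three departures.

October 25, 2012; November 22, 2012; December 27, 2012

All dates are Thursdays, 28, 28, 35 days apart.
Specifically, the 4th Thursday of each month.
4th Thursday of October 2012: October 25, 2012.
4th Thursday of November 2012: November 22, 2012.
December 2012 — 4th Thursday is December 27, 2012.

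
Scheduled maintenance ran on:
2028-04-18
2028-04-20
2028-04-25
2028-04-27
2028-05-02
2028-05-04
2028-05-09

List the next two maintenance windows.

2028-05-11, 2028-05-16

Gaps: 2, 5, 2, 5, 2, 5 days — not constant, but cyclic with period 2.
The events fall on every Tuesday and Thursday.
The following Thursday is 2028-05-11.
Next Tuesday: 2028-05-16.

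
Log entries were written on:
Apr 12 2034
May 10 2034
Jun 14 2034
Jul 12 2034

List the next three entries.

Aug 9 2034, Sep 13 2034, Oct 11 2034

These are Wednesdays at 28- or 35-day spacing (28, 35, 28).
The pattern: 2nd Wednesday of the month.
2nd Wednesday of August 2034: Aug 9 2034.
September 2034 — 2nd Wednesday is Sep 13 2034.
October 2034 — 2nd Wednesday is Oct 11 2034.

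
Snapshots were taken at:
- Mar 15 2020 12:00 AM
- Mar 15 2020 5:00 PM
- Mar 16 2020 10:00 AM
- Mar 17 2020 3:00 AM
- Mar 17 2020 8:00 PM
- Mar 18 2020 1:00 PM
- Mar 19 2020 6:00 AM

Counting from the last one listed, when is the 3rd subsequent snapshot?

Mar 21 2020 9:00 AM

The interval is a steady 17 hours (17, 17, 17, 17, 17, 17).
Mar 19 2020 6:00 AM + 17 h = Mar 19 2020 11:00 PM.
Mar 19 2020 11:00 PM + 17 h = Mar 20 2020 4:00 PM.
Mar 20 2020 4:00 PM + 17 h = Mar 21 2020 9:00 AM.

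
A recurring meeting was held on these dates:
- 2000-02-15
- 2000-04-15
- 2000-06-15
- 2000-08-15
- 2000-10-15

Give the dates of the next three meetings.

The day-of-month is always 15 (60, 61, 61, 61 days between events).
So this recurs on the 15th of every 2 months.
December 2000: 2000-12-15.
Next: February 2001 → 2001-02-15.
April 2001: 2001-04-15.

2000-12-15, 2001-02-15, 2001-04-15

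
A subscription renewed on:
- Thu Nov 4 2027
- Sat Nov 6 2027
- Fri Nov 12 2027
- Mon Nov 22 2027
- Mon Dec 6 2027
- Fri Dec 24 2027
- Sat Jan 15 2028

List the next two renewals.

Intervals are 2, 6, 10, 14, 18, 22 days — an arithmetic progression with common difference 4.
Next gap: 26 days. Sat Jan 15 2028 + 26 days = Thu Feb 10 2028.
Next gap: 30 days. Thu Feb 10 2028 + 30 days = Sat Mar 11 2028.

Thu Feb 10 2028, Sat Mar 11 2028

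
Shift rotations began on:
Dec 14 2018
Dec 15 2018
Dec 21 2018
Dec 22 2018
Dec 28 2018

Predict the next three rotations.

The gap pattern 1, 6, 1, 6 repeats every 2 events.
These are the Fridays and Saturdays of each week.
The following Saturday is Dec 29 2018.
The following Friday is Jan 4 2019.
The following Saturday is Jan 5 2019.

Dec 29 2018, Jan 4 2019, Jan 5 2019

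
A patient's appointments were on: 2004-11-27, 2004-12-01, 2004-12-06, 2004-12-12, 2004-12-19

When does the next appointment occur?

Gaps: 4, 5, 6, 7 days — each gap is 1 larger than the previous one.
Next gap: 8 days. 2004-12-19 + 8 days = 2004-12-27.

2004-12-27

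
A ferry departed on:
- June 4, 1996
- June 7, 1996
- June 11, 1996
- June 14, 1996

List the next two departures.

The gap pattern 3, 4, 3 repeats every 2 events.
These are the Tuesdays and Fridays of each week.
The following Tuesday is June 18, 1996.
The following Friday is June 21, 1996.

June 18, 1996; June 21, 1996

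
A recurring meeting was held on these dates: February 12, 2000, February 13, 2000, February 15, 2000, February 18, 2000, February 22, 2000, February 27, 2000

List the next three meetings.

Intervals are 1, 2, 3, 4, 5 days — an arithmetic progression with common difference 1.
Next gap: 6 days. February 27, 2000 + 6 days = March 4, 2000.
Next gap: 7 days. March 4, 2000 + 7 days = March 11, 2000.
Next gap: 8 days. March 11, 2000 + 8 days = March 19, 2000.

March 4, 2000; March 11, 2000; March 19, 2000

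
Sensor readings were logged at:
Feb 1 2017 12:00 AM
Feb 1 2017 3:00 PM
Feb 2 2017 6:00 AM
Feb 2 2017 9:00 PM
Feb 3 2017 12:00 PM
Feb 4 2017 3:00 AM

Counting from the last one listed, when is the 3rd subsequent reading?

The interval is a steady 15 hours (15, 15, 15, 15, 15).
Feb 4 2017 3:00 AM + 15 h = Feb 4 2017 6:00 PM.
Feb 4 2017 6:00 PM + 15 h = Feb 5 2017 9:00 AM.
Feb 5 2017 9:00 AM + 15 h = Feb 6 2017 12:00 AM.

Feb 6 2017 12:00 AM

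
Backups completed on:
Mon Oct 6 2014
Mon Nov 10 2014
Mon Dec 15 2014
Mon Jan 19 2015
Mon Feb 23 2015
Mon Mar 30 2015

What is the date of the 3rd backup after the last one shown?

Every event comes 35 days after the last (35, 35, 35, 35, 35).
Mon Mar 30 2015 + 35 days = Mon May 4 2015.
Mon May 4 2015 + 35 days = Mon Jun 8 2015.
Mon Jun 8 2015 + 35 days = Mon Jul 13 2015.

Mon Jul 13 2015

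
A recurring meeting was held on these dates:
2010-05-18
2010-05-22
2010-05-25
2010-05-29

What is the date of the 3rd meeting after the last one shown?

2010-06-08

Every event lands on a Tuesday or Saturday (gaps cycle 4, 3, 4).
So the schedule is: every Tuesday and Saturday.
Next Tuesday: 2010-06-01.
The following Saturday is 2010-06-05.
Next Tuesday: 2010-06-08.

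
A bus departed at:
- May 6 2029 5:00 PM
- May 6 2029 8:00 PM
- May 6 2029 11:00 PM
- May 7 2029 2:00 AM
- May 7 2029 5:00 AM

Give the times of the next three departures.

The interval is a steady 3 hours (3, 3, 3, 3).
May 7 2029 5:00 AM + 3 h = May 7 2029 8:00 AM.
May 7 2029 8:00 AM + 3 h = May 7 2029 11:00 AM.
May 7 2029 11:00 AM + 3 h = May 7 2029 2:00 PM.

May 7 2029 8:00 AM, May 7 2029 11:00 AM, May 7 2029 2:00 PM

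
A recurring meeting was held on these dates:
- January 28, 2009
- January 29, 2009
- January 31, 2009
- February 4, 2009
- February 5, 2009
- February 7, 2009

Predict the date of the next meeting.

Every event lands on a Wednesday or Thursday or Saturday (gaps cycle 1, 2, 4, 1, 2).
So the schedule is: every Wednesday, Thursday and Saturday.
The following Wednesday is February 11, 2009.

February 11, 2009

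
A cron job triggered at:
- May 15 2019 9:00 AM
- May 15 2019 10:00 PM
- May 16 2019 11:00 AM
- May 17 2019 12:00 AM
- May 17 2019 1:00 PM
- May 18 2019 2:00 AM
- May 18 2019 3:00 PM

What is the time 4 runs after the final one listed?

The interval is a steady 13 hours (13, 13, 13, 13, 13, 13).
May 18 2019 3:00 PM + 13 h = May 19 2019 4:00 AM.
May 19 2019 4:00 AM + 13 h = May 19 2019 5:00 PM.
May 19 2019 5:00 PM + 13 h = May 20 2019 6:00 AM.
May 20 2019 6:00 AM + 13 h = May 20 2019 7:00 PM.

May 20 2019 7:00 PM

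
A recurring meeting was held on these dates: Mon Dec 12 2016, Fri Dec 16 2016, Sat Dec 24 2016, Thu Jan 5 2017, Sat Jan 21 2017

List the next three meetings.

Fri Feb 10 2017, Mon Mar 6 2017, Mon Apr 3 2017

Intervals are 4, 8, 12, 16 days — an arithmetic progression with common difference 4.
Next gap: 20 days. Sat Jan 21 2017 + 20 days = Fri Feb 10 2017.
Next gap: 24 days. Fri Feb 10 2017 + 24 days = Mon Mar 6 2017.
Next gap: 28 days. Mon Mar 6 2017 + 28 days = Mon Apr 3 2017.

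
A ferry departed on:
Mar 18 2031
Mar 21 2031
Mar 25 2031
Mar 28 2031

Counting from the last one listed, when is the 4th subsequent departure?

Apr 11 2031

Every event lands on a Tuesday or Friday (gaps cycle 3, 4, 3).
So the schedule is: every Tuesday and Friday.
Next Tuesday: Apr 1 2031.
The following Friday is Apr 4 2031.
Next Tuesday: Apr 8 2031.
The following Friday is Apr 11 2031.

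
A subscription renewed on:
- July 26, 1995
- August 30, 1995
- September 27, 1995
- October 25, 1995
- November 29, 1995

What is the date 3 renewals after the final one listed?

February 28, 1996

Every date is a Wednesday; gaps 35, 28, 28, 35 days.
Each is the last Wednesday of its month (at least one falls on the 29th or later, ruling out '4th Wednesday').
December 1995 ends with Wednesday December 27, 1995.
Last Wednesday of January 1996: January 31, 1996.
February 1996 ends with Wednesday February 28, 1996.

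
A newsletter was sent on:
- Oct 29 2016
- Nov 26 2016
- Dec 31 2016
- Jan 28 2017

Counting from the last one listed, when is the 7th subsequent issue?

Every date is a Saturday; gaps 28, 35, 28 days.
Each is the last Saturday of its month (at least one falls on the 29th or later, ruling out '4th Saturday').
February 2017 ends with Saturday Feb 25 2017.
Last Saturday of March 2017: Mar 25 2017.
Last Saturday of April 2017: Apr 29 2017.
May 2017 ends with Saturday May 27 2017.
Last Saturday of June 2017: Jun 24 2017.
Last Saturday of July 2017: Jul 29 2017.
Last Saturday of August 2017: Aug 26 2017.

Aug 26 2017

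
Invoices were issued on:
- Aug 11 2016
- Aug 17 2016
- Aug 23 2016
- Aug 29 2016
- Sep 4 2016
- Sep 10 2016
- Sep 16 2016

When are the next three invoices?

Sep 22 2016, Sep 28 2016, Oct 4 2016

Gaps between consecutive events: 6, 6, 6, 6, 6, 6 days — a constant 6-day interval.
Sep 16 2016 + 6 days = Sep 22 2016.
Sep 22 2016 + 6 days = Sep 28 2016.
Sep 28 2016 + 6 days = Oct 4 2016.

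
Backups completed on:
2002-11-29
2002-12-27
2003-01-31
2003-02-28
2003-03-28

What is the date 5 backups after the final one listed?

Every date is a Friday; gaps 28, 35, 28, 28 days.
Each is the last Friday of its month (at least one falls on the 29th or later, ruling out '4th Friday').
April 2003 ends with Friday 2003-04-25.
Last Friday of May 2003: 2003-05-30.
June 2003 ends with Friday 2003-06-27.
Last Friday of July 2003: 2003-07-25.
August 2003 ends with Friday 2003-08-29.

2003-08-29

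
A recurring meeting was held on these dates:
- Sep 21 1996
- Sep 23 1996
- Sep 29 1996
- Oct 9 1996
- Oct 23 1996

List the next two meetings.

Nov 10 1996, Dec 2 1996

Intervals are 2, 6, 10, 14 days — an arithmetic progression with common difference 4.
Next gap: 18 days. Oct 23 1996 + 18 days = Nov 10 1996.
Next gap: 22 days. Nov 10 1996 + 22 days = Dec 2 1996.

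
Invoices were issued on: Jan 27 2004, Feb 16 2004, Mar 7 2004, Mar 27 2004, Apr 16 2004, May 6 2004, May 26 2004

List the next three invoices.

The spacing is 20, 20, 20, 20, 20, 20 days — always 20 days.
May 26 2004 + 20 days = Jun 15 2004.
Jun 15 2004 + 20 days = Jul 5 2004.
Jul 5 2004 + 20 days = Jul 25 2004.

Jun 15 2004, Jul 5 2004, Jul 25 2004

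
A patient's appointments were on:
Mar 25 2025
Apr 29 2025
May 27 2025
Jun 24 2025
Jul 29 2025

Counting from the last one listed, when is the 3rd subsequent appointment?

Oct 28 2025

These are Tuesdays with 35, 28, 28, 35-day gaps.
Each is the final Tuesday of its month — Apr 29 2025 is past the 28th, so '4th Tuesday' doesn't fit.
Last Tuesday of August 2025: Aug 26 2025.
Last Tuesday of September 2025: Sep 30 2025.
October 2025 ends with Tuesday Oct 28 2025.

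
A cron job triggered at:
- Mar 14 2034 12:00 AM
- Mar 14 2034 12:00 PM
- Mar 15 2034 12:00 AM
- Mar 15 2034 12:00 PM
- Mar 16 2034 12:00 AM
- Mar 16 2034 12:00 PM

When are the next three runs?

Spacing: 12, 12, 12, 12, 12 h — constant 12 h.
Mar 16 2034 12:00 PM + 12 h = Mar 17 2034 12:00 AM.
Mar 17 2034 12:00 AM + 12 h = Mar 17 2034 12:00 PM.
Mar 17 2034 12:00 PM + 12 h = Mar 18 2034 12:00 AM.

Mar 17 2034 12:00 AM, Mar 17 2034 12:00 PM, Mar 18 2034 12:00 AM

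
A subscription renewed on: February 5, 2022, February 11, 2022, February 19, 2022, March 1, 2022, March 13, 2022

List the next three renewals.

Intervals are 6, 8, 10, 12 days — an arithmetic progression with common difference 2.
Next gap: 14 days. March 13, 2022 + 14 days = March 27, 2022.
Next gap: 16 days. March 27, 2022 + 16 days = April 12, 2022.
Next gap: 18 days. April 12, 2022 + 18 days = April 30, 2022.

March 27, 2022; April 12, 2022; April 30, 2022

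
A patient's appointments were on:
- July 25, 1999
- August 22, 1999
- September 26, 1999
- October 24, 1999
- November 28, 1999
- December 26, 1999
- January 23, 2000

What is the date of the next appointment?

Gaps: 28, 35, 28, 35, 28, 28 days — a mix of 28 and 35. Every date is a Sunday.
Each is the 4th Sunday of its month.
4th Sunday of February 2000: February 27, 2000.

February 27, 2000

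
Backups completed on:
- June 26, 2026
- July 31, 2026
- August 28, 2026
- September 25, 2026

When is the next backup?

October 30, 2026

All Fridays; the gaps (35, 28, 28) vary with month length.
This is the last Friday of each month.
Last Friday of October 2026: October 30, 2026.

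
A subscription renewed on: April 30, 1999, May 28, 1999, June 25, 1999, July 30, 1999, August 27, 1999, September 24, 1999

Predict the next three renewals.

These are Fridays with 28, 28, 35, 28, 28-day gaps.
Each is the final Friday of its month — April 30, 1999 is past the 28th, so '4th Friday' doesn't fit.
October 1999 ends with Friday October 29, 1999.
Last Friday of November 1999: November 26, 1999.
Last Friday of December 1999: December 31, 1999.

October 29, 1999; November 26, 1999; December 31, 1999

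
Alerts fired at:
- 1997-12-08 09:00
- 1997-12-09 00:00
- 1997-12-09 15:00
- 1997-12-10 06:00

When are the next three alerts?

The interval is a steady 15 hours (15, 15, 15).
1997-12-10 06:00 + 15 h = 1997-12-10 21:00.
1997-12-10 21:00 + 15 h = 1997-12-11 12:00.
1997-12-11 12:00 + 15 h = 1997-12-12 03:00.

1997-12-10 21:00, 1997-12-11 12:00, 1997-12-12 03:00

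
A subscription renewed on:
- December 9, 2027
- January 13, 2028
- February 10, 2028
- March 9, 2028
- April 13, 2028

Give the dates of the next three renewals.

These are Thursdays at 28- or 35-day spacing (35, 28, 28, 35).
The pattern: 2nd Thursday of the month.
2nd Thursday of May 2028: May 11, 2028.
2nd Thursday of June 2028: June 8, 2028.
2nd Thursday of July 2028: July 13, 2028.

May 11, 2028; June 8, 2028; July 13, 2028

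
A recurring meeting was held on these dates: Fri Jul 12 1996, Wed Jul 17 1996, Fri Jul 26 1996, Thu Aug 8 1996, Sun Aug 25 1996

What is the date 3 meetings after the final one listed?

Fri Nov 8 1996

Gaps: 5, 9, 13, 17 days — each gap is 4 larger than the previous one.
Next gap: 21 days. Sun Aug 25 1996 + 21 days = Sun Sep 15 1996.
Next gap: 25 days. Sun Sep 15 1996 + 25 days = Thu Oct 10 1996.
Next gap: 29 days. Thu Oct 10 1996 + 29 days = Fri Nov 8 1996.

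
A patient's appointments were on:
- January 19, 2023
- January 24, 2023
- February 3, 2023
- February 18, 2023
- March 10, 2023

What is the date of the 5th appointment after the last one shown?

September 1, 2023

Intervals are 5, 10, 15, 20 days — an arithmetic progression with common difference 5.
Next gap: 25 days. March 10, 2023 + 25 days = April 4, 2023.
Next gap: 30 days. April 4, 2023 + 30 days = May 4, 2023.
Next gap: 35 days. May 4, 2023 + 35 days = June 8, 2023.
Next gap: 40 days. June 8, 2023 + 40 days = July 18, 2023.
Next gap: 45 days. July 18, 2023 + 45 days = September 1, 2023.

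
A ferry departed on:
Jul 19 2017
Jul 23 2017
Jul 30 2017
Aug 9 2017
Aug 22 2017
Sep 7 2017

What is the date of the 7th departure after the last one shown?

Gaps: 4, 7, 10, 13, 16 days — each gap is 3 larger than the previous one.
Next gap: 19 days. Sep 7 2017 + 19 days = Sep 26 2017.
Next gap: 22 days. Sep 26 2017 + 22 days = Oct 18 2017.
Next gap: 25 days. Oct 18 2017 + 25 days = Nov 12 2017.
Next gap: 28 days. Nov 12 2017 + 28 days = Dec 10 2017.
Next gap: 31 days. Dec 10 2017 + 31 days = Jan 10 2018.
Next gap: 34 days. Jan 10 2018 + 34 days = Feb 13 2018.
Next gap: 37 days. Feb 13 2018 + 37 days = Mar 22 2018.

Mar 22 2018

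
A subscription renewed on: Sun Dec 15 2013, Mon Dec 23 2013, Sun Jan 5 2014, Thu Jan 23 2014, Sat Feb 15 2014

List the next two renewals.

Sat Mar 15 2014, Thu Apr 17 2014

Gaps: 8, 13, 18, 23 days — each gap is 5 larger than the previous one.
Next gap: 28 days. Sat Feb 15 2014 + 28 days = Sat Mar 15 2014.
Next gap: 33 days. Sat Mar 15 2014 + 33 days = Thu Apr 17 2014.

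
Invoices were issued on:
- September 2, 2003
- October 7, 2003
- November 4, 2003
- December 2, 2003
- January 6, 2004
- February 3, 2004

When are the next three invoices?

March 2, 2004; April 6, 2004; May 4, 2004

These are Tuesdays at 28- or 35-day spacing (35, 28, 28, 35, 28).
The pattern: 1st Tuesday of the month.
March 2004 — 1st Tuesday is March 2, 2004.
1st Tuesday of April 2004: April 6, 2004.
1st Tuesday of May 2004: May 4, 2004.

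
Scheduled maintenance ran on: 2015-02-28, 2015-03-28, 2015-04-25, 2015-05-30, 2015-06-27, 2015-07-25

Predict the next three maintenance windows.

Every date is a Saturday; gaps 28, 28, 35, 28, 28 days.
Each is the last Saturday of its month (at least one falls on the 29th or later, ruling out '4th Saturday').
Last Saturday of August 2015: 2015-08-29.
September 2015 ends with Saturday 2015-09-26.
Last Saturday of October 2015: 2015-10-31.

2015-08-29, 2015-09-26, 2015-10-31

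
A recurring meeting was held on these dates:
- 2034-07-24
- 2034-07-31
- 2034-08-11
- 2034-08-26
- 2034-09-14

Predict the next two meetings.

2034-10-07, 2034-11-03

Gaps: 7, 11, 15, 19 days — each gap is 4 larger than the previous one.
Next gap: 23 days. 2034-09-14 + 23 days = 2034-10-07.
Next gap: 27 days. 2034-10-07 + 27 days = 2034-11-03.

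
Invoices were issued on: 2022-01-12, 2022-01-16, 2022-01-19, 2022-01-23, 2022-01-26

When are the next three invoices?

Gaps: 4, 3, 4, 3 days — not constant, but cyclic with period 2.
The events fall on every Wednesday and Sunday.
Next Sunday: 2022-01-30.
The following Wednesday is 2022-02-02.
The following Sunday is 2022-02-06.

2022-01-30, 2022-02-02, 2022-02-06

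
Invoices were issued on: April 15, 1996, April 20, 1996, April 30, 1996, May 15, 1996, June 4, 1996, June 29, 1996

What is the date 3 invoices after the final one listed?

October 12, 1996

Intervals are 5, 10, 15, 20, 25 days — an arithmetic progression with common difference 5.
Next gap: 30 days. June 29, 1996 + 30 days = July 29, 1996.
Next gap: 35 days. July 29, 1996 + 35 days = September 2, 1996.
Next gap: 40 days. September 2, 1996 + 40 days = October 12, 1996.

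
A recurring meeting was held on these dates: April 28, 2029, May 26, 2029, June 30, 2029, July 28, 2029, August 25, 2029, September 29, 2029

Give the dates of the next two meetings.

October 27, 2029; November 24, 2029

These are Saturdays with 28, 35, 28, 28, 35-day gaps.
Each is the final Saturday of its month — June 30, 2029 is past the 28th, so '4th Saturday' doesn't fit.
Last Saturday of October 2029: October 27, 2029.
Last Saturday of November 2029: November 24, 2029.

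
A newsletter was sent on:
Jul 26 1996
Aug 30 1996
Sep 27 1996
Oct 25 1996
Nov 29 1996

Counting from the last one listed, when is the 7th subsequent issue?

Every date is a Friday; gaps 35, 28, 28, 35 days.
Each is the last Friday of its month (at least one falls on the 29th or later, ruling out '4th Friday').
Last Friday of December 1996: Dec 27 1996.
January 1997 ends with Friday Jan 31 1997.
Last Friday of February 1997: Feb 28 1997.
Last Friday of March 1997: Mar 28 1997.
April 1997 ends with Friday Apr 25 1997.
Last Friday of May 1997: May 30 1997.
Last Friday of June 1997: Jun 27 1997.

Jun 27 1997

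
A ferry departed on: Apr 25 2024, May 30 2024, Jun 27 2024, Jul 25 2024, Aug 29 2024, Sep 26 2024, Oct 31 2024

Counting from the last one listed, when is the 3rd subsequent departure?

Jan 30 2025

All Thursdays; the gaps (35, 28, 28, 35, 28, 35) vary with month length.
This is the last Thursday of each month.
Last Thursday of November 2024: Nov 28 2024.
Last Thursday of December 2024: Dec 26 2024.
January 2025 ends with Thursday Jan 30 2025.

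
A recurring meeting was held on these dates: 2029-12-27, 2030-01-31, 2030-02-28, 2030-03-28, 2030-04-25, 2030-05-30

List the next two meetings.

2030-06-27, 2030-07-25

Every date is a Thursday; gaps 35, 28, 28, 28, 35 days.
Each is the last Thursday of its month (at least one falls on the 29th or later, ruling out '4th Thursday').
June 2030 ends with Thursday 2030-06-27.
July 2030 ends with Thursday 2030-07-25.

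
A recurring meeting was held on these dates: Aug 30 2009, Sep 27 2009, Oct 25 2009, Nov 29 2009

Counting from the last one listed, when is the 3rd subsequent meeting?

Every date is a Sunday; gaps 28, 28, 35 days.
Each is the last Sunday of its month (at least one falls on the 29th or later, ruling out '4th Sunday').
Last Sunday of December 2009: Dec 27 2009.
Last Sunday of January 2010: Jan 31 2010.
February 2010 ends with Sunday Feb 28 2010.

Feb 28 2010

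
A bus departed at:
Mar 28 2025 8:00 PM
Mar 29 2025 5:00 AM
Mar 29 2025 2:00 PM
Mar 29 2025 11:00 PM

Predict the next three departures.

Mar 30 2025 8:00 AM, Mar 30 2025 5:00 PM, Mar 31 2025 2:00 AM

Gaps: 9, 9, 9 hours — each event is 9 hours after the previous one.
Mar 29 2025 11:00 PM + 9 h = Mar 30 2025 8:00 AM.
Mar 30 2025 8:00 AM + 9 h = Mar 30 2025 5:00 PM.
Mar 30 2025 5:00 PM + 9 h = Mar 31 2025 2:00 AM.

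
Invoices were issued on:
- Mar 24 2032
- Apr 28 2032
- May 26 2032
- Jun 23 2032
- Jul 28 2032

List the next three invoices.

Aug 25 2032, Sep 22 2032, Oct 27 2032

Gaps: 35, 28, 28, 35 days — a mix of 28 and 35. Every date is a Wednesday.
Each is the 4th Wednesday of its month.
August 2032 — 4th Wednesday is Aug 25 2032.
September 2032 — 4th Wednesday is Sep 22 2032.
4th Wednesday of October 2032: Oct 27 2032.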